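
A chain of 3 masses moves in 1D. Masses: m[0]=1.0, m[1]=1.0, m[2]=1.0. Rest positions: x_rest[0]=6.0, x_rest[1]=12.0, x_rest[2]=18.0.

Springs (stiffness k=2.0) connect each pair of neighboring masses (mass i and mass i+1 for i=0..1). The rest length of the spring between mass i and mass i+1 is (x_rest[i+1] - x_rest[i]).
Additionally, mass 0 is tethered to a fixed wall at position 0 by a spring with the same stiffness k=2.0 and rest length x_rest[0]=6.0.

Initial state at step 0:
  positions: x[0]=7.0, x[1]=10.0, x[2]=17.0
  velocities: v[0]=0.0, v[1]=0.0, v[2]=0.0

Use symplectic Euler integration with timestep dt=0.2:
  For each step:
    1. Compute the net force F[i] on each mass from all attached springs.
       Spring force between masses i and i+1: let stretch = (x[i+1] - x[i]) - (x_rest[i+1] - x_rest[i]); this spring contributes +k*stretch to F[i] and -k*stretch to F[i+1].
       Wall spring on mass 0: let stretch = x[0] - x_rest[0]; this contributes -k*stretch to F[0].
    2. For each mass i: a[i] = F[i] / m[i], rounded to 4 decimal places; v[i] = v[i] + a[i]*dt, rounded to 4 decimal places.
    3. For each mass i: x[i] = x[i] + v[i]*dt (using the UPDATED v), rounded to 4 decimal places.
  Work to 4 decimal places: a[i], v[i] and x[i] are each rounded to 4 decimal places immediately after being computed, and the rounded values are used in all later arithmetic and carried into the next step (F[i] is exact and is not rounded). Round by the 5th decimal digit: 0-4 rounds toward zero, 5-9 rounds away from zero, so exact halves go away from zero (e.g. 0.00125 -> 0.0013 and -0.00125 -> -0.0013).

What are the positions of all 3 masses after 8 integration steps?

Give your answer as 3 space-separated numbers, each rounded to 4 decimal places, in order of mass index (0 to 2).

Answer: 4.9043 11.7576 17.6448

Derivation:
Step 0: x=[7.0000 10.0000 17.0000] v=[0.0000 0.0000 0.0000]
Step 1: x=[6.6800 10.3200 16.9200] v=[-1.6000 1.6000 -0.4000]
Step 2: x=[6.1168 10.8768 16.7920] v=[-2.8160 2.7840 -0.6400]
Step 3: x=[5.4451 11.5260 16.6708] v=[-3.3587 3.2461 -0.6061]
Step 4: x=[4.8242 12.1003 16.6180] v=[-3.1044 2.8717 -0.2640]
Step 5: x=[4.3995 12.4540 16.6838] v=[-2.1236 1.7683 0.3289]
Step 6: x=[4.2672 12.5017 16.8912] v=[-0.6616 0.2384 1.0370]
Step 7: x=[4.4523 12.2418 17.2274] v=[0.9253 -1.2996 1.6812]
Step 8: x=[4.9043 11.7576 17.6448] v=[2.2602 -2.4212 2.0870]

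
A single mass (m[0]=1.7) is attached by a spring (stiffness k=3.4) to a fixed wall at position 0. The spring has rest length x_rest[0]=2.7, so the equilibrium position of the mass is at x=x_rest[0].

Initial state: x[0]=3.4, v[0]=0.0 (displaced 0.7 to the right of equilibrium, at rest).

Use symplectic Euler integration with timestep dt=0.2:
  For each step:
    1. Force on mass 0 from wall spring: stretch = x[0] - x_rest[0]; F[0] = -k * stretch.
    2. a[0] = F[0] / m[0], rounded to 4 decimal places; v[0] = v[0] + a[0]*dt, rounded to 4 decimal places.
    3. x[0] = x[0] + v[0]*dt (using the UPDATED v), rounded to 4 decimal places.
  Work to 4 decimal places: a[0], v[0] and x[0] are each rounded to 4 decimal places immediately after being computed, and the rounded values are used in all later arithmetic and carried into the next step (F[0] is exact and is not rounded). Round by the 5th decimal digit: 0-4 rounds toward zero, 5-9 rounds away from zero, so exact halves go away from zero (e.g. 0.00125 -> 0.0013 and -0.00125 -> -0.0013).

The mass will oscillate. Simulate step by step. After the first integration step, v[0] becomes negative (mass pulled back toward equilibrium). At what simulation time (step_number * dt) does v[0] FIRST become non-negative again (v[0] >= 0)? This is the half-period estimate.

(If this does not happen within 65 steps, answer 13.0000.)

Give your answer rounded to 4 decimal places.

Step 0: x=[3.4000] v=[0.0000]
Step 1: x=[3.3440] v=[-0.2800]
Step 2: x=[3.2365] v=[-0.5376]
Step 3: x=[3.0861] v=[-0.7522]
Step 4: x=[2.9048] v=[-0.9066]
Step 5: x=[2.7071] v=[-0.9885]
Step 6: x=[2.5088] v=[-0.9913]
Step 7: x=[2.3258] v=[-0.9148]
Step 8: x=[2.1728] v=[-0.7651]
Step 9: x=[2.0620] v=[-0.5542]
Step 10: x=[2.0022] v=[-0.2990]
Step 11: x=[1.9982] v=[-0.0199]
Step 12: x=[2.0504] v=[0.2608]
First v>=0 after going negative at step 12, time=2.4000

Answer: 2.4000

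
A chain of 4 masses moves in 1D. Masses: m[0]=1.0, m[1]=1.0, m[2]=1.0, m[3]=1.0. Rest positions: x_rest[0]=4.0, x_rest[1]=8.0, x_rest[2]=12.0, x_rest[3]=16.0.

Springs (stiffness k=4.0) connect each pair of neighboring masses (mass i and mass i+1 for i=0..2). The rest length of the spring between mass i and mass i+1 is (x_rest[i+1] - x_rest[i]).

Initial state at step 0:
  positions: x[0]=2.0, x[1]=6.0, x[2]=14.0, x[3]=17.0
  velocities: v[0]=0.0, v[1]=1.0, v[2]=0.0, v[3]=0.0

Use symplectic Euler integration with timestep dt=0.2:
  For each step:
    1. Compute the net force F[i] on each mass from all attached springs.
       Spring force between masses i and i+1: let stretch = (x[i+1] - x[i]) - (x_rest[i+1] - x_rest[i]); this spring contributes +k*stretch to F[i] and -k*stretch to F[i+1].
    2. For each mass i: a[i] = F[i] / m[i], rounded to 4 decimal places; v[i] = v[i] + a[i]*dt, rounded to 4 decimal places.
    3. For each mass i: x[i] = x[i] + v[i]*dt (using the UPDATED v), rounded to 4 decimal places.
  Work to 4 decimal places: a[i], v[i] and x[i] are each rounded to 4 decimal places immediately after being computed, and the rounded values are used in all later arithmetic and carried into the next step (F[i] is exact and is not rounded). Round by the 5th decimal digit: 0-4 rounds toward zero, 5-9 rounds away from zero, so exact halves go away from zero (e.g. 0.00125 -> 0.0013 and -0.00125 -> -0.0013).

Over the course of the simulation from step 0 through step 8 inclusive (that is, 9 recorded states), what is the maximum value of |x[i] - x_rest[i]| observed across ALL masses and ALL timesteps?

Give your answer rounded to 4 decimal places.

Step 0: x=[2.0000 6.0000 14.0000 17.0000] v=[0.0000 1.0000 0.0000 0.0000]
Step 1: x=[2.0000 6.8400 13.2000 17.1600] v=[0.0000 4.2000 -4.0000 0.8000]
Step 2: x=[2.1344 7.9232 12.0160 17.3264] v=[0.6720 5.4160 -5.9200 0.8320]
Step 3: x=[2.5550 8.7350 11.0268 17.2831] v=[2.1030 4.0592 -4.9459 -0.2163]
Step 4: x=[3.3244 8.9247 10.6719 16.8788] v=[3.8470 0.9486 -1.7743 -2.0213]
Step 5: x=[4.3498 8.4979 11.0306 16.1214] v=[5.1272 -2.1339 1.7935 -3.7868]
Step 6: x=[5.3989 7.8127 11.7986 15.1895] v=[5.2457 -3.4262 3.8400 -4.6594]
Step 7: x=[6.1942 7.3790 12.4714 14.3551] v=[3.9767 -2.1685 3.3640 -4.1721]
Step 8: x=[6.5391 7.5705 12.6308 13.8593] v=[1.7245 0.9576 0.7970 -2.4791]
Max displacement = 2.5391

Answer: 2.5391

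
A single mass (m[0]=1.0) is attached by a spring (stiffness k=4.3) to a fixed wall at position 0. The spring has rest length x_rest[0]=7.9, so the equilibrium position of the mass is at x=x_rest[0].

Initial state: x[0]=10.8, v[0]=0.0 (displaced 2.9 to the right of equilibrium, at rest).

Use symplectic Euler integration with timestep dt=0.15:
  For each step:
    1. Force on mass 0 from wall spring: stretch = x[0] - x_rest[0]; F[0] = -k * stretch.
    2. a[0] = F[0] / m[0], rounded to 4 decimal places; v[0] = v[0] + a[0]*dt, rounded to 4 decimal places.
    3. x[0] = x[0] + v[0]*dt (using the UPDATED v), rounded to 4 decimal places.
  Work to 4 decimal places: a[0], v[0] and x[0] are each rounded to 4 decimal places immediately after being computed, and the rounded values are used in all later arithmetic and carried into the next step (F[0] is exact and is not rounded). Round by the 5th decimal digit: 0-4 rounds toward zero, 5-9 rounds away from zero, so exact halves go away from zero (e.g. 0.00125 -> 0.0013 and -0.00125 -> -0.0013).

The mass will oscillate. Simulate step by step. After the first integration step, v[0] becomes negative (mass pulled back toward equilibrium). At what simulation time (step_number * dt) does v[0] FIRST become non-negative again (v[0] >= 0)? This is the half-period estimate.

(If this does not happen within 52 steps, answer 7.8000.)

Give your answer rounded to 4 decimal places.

Step 0: x=[10.8000] v=[0.0000]
Step 1: x=[10.5194] v=[-1.8705]
Step 2: x=[9.9854] v=[-3.5600]
Step 3: x=[9.2496] v=[-4.9051]
Step 4: x=[8.3833] v=[-5.7756]
Step 5: x=[7.4702] v=[-6.0873]
Step 6: x=[6.5987] v=[-5.8101]
Step 7: x=[5.8531] v=[-4.9708]
Step 8: x=[5.3055] v=[-3.6505]
Step 9: x=[5.0090] v=[-1.9770]
Step 10: x=[4.9922] v=[-0.1123]
Step 11: x=[5.2567] v=[1.7632]
First v>=0 after going negative at step 11, time=1.6500

Answer: 1.6500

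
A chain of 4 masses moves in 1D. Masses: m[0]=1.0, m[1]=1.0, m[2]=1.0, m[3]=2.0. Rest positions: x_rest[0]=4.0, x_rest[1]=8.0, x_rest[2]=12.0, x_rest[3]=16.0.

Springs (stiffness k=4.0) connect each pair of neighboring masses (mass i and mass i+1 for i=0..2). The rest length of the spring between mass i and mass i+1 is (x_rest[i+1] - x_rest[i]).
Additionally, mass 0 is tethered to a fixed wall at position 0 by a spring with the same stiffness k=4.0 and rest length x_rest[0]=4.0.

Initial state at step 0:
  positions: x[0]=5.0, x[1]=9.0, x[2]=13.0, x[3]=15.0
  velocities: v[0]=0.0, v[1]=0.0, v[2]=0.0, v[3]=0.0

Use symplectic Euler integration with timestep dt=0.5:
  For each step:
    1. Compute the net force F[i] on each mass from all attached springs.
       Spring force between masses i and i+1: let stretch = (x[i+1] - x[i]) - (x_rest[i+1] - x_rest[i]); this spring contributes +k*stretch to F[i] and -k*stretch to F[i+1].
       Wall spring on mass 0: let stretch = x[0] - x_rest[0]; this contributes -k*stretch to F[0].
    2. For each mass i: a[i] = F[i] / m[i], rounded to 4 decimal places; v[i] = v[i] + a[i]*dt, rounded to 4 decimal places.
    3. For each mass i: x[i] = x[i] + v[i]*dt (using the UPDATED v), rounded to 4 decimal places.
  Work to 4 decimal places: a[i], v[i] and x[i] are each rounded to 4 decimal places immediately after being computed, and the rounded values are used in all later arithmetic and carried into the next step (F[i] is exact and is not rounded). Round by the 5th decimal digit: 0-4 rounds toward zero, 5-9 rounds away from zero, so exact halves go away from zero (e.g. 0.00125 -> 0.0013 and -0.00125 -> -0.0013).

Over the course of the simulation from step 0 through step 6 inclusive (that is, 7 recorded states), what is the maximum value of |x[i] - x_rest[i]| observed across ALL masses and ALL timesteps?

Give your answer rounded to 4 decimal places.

Answer: 2.3750

Derivation:
Step 0: x=[5.0000 9.0000 13.0000 15.0000] v=[0.0000 0.0000 0.0000 0.0000]
Step 1: x=[4.0000 9.0000 11.0000 16.0000] v=[-2.0000 0.0000 -4.0000 2.0000]
Step 2: x=[4.0000 6.0000 12.0000 16.5000] v=[0.0000 -6.0000 2.0000 1.0000]
Step 3: x=[2.0000 7.0000 11.5000 16.7500] v=[-4.0000 2.0000 -1.0000 0.5000]
Step 4: x=[3.0000 7.5000 11.7500 16.3750] v=[2.0000 1.0000 0.5000 -0.7500]
Step 5: x=[5.5000 7.7500 12.3750 15.6875] v=[5.0000 0.5000 1.2500 -1.3750]
Step 6: x=[4.7500 10.3750 11.6875 15.3438] v=[-1.5000 5.2500 -1.3750 -0.6875]
Max displacement = 2.3750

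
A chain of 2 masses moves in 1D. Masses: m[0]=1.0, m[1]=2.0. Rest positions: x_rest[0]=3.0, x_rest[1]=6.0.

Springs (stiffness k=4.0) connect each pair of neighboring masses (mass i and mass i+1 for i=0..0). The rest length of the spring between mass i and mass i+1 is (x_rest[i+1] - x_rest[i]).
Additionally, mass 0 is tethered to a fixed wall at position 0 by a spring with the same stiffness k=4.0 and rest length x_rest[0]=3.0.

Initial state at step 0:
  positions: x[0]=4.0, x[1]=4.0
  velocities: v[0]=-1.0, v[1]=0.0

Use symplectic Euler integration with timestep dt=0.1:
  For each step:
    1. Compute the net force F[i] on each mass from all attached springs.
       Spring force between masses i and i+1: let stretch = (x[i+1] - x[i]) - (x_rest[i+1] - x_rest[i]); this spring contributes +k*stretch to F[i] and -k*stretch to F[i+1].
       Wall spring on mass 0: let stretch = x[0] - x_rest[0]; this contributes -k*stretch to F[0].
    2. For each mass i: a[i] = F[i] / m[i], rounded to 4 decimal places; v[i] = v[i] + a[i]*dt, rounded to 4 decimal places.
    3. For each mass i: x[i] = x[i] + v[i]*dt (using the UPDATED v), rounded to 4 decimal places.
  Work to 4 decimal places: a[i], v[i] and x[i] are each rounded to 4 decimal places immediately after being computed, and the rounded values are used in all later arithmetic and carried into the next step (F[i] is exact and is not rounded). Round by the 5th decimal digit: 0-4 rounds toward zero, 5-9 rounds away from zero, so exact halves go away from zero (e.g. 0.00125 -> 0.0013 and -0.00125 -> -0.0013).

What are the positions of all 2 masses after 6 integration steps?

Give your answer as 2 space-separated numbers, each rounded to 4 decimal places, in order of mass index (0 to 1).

Step 0: x=[4.0000 4.0000] v=[-1.0000 0.0000]
Step 1: x=[3.7400 4.0600] v=[-2.6000 0.6000]
Step 2: x=[3.3432 4.1736] v=[-3.9680 1.1360]
Step 3: x=[2.8459 4.3306] v=[-4.9731 1.5699]
Step 4: x=[2.2941 4.5179] v=[-5.5176 1.8730]
Step 5: x=[1.7395 4.7207] v=[-5.5457 2.0282]
Step 6: x=[1.2346 4.9239] v=[-5.0490 2.0320]

Answer: 1.2346 4.9239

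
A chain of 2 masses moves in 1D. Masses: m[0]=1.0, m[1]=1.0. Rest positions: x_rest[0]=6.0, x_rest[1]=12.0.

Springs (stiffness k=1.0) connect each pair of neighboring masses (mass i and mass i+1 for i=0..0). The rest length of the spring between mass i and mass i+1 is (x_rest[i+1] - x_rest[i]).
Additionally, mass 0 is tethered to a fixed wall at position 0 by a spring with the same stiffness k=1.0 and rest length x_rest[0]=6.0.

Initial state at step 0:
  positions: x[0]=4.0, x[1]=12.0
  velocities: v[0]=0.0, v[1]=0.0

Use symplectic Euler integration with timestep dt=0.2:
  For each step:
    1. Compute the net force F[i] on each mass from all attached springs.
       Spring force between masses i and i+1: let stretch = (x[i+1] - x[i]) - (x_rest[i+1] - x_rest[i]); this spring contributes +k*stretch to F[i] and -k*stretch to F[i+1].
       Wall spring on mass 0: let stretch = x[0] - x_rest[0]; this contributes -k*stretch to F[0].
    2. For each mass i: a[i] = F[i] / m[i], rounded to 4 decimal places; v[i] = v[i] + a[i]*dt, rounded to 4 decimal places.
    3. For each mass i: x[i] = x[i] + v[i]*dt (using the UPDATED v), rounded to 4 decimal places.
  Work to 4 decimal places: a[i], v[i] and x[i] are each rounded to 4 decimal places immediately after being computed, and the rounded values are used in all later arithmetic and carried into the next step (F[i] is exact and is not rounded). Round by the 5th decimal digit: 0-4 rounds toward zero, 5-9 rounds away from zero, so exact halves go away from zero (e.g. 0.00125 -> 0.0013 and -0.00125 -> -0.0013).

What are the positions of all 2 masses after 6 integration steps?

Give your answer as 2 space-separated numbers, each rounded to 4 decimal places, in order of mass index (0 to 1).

Answer: 6.3722 10.9107

Derivation:
Step 0: x=[4.0000 12.0000] v=[0.0000 0.0000]
Step 1: x=[4.1600 11.9200] v=[0.8000 -0.4000]
Step 2: x=[4.4640 11.7696] v=[1.5200 -0.7520]
Step 3: x=[4.8817 11.5670] v=[2.0883 -1.0131]
Step 4: x=[5.3715 11.3370] v=[2.4490 -1.1502]
Step 5: x=[5.8851 11.1083] v=[2.5678 -1.1433]
Step 6: x=[6.3722 10.9107] v=[2.4354 -0.9879]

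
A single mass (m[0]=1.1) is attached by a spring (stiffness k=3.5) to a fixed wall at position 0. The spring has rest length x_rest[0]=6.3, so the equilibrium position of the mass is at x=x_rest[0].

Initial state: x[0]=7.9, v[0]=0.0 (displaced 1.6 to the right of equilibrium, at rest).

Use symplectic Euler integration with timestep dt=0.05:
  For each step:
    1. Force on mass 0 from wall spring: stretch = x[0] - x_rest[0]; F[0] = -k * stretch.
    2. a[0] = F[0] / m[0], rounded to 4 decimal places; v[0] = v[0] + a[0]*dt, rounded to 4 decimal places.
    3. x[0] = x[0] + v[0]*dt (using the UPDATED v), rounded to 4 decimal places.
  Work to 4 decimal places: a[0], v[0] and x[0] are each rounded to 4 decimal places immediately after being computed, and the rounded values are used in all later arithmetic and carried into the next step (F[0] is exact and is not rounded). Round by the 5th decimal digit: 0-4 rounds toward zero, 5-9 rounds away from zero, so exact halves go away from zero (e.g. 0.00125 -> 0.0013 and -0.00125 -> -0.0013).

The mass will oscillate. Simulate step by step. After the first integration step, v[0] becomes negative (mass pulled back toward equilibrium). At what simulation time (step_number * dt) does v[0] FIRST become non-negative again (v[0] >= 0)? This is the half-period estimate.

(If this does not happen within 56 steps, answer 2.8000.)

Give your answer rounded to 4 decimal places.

Answer: 1.8000

Derivation:
Step 0: x=[7.9000] v=[0.0000]
Step 1: x=[7.8873] v=[-0.2545]
Step 2: x=[7.8620] v=[-0.5070]
Step 3: x=[7.8242] v=[-0.7555]
Step 4: x=[7.7743] v=[-0.9980]
Step 5: x=[7.7127] v=[-1.2326]
Step 6: x=[7.6398] v=[-1.4574]
Step 7: x=[7.5563] v=[-1.6706]
Step 8: x=[7.4628] v=[-1.8705]
Step 9: x=[7.3600] v=[-2.0555]
Step 10: x=[7.2488] v=[-2.2241]
Step 11: x=[7.1301] v=[-2.3750]
Step 12: x=[7.0047] v=[-2.5071]
Step 13: x=[6.8737] v=[-2.6192]
Step 14: x=[6.7382] v=[-2.7105]
Step 15: x=[6.5992] v=[-2.7802]
Step 16: x=[6.4578] v=[-2.8278]
Step 17: x=[6.3152] v=[-2.8529]
Step 18: x=[6.1724] v=[-2.8553]
Step 19: x=[6.0307] v=[-2.8350]
Step 20: x=[5.8911] v=[-2.7922]
Step 21: x=[5.7547] v=[-2.7272]
Step 22: x=[5.6227] v=[-2.6405]
Step 23: x=[5.4961] v=[-2.5328]
Step 24: x=[5.3759] v=[-2.4049]
Step 25: x=[5.2630] v=[-2.2579]
Step 26: x=[5.1584] v=[-2.0929]
Step 27: x=[5.0628] v=[-1.9113]
Step 28: x=[4.9771] v=[-1.7145]
Step 29: x=[4.9019] v=[-1.5040]
Step 30: x=[4.8378] v=[-1.2816]
Step 31: x=[4.7854] v=[-1.0490]
Step 32: x=[4.7450] v=[-0.8080]
Step 33: x=[4.7170] v=[-0.5606]
Step 34: x=[4.7016] v=[-0.3088]
Step 35: x=[4.6989] v=[-0.0545]
Step 36: x=[4.7089] v=[0.2002]
First v>=0 after going negative at step 36, time=1.8000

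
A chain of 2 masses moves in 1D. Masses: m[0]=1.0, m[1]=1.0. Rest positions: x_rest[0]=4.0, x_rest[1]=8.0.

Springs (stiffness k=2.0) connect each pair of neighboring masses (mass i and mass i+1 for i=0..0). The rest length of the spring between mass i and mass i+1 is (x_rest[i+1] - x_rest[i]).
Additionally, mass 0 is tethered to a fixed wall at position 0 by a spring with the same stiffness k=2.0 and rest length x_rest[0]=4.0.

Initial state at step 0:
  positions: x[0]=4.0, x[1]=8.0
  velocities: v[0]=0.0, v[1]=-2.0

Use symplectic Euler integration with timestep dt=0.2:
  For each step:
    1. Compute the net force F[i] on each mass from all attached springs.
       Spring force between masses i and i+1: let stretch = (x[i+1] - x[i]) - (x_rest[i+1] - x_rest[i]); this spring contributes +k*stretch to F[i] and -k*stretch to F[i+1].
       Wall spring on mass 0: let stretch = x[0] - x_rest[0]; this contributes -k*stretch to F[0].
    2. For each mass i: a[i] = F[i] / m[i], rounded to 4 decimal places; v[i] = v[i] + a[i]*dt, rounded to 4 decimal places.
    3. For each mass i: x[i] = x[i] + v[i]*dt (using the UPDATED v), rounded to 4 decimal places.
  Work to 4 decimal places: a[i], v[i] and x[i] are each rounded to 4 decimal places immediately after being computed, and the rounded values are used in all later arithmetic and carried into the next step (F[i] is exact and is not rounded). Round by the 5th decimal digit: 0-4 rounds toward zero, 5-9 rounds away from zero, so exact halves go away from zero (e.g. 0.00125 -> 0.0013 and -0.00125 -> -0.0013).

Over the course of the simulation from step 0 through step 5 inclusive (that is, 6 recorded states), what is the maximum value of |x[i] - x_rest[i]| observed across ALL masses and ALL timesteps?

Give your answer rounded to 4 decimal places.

Answer: 1.4595

Derivation:
Step 0: x=[4.0000 8.0000] v=[0.0000 -2.0000]
Step 1: x=[4.0000 7.6000] v=[0.0000 -2.0000]
Step 2: x=[3.9680 7.2320] v=[-0.1600 -1.8400]
Step 3: x=[3.8797 6.9229] v=[-0.4416 -1.5456]
Step 4: x=[3.7245 6.6903] v=[-0.7762 -1.1629]
Step 5: x=[3.5086 6.5405] v=[-1.0797 -0.7492]
Max displacement = 1.4595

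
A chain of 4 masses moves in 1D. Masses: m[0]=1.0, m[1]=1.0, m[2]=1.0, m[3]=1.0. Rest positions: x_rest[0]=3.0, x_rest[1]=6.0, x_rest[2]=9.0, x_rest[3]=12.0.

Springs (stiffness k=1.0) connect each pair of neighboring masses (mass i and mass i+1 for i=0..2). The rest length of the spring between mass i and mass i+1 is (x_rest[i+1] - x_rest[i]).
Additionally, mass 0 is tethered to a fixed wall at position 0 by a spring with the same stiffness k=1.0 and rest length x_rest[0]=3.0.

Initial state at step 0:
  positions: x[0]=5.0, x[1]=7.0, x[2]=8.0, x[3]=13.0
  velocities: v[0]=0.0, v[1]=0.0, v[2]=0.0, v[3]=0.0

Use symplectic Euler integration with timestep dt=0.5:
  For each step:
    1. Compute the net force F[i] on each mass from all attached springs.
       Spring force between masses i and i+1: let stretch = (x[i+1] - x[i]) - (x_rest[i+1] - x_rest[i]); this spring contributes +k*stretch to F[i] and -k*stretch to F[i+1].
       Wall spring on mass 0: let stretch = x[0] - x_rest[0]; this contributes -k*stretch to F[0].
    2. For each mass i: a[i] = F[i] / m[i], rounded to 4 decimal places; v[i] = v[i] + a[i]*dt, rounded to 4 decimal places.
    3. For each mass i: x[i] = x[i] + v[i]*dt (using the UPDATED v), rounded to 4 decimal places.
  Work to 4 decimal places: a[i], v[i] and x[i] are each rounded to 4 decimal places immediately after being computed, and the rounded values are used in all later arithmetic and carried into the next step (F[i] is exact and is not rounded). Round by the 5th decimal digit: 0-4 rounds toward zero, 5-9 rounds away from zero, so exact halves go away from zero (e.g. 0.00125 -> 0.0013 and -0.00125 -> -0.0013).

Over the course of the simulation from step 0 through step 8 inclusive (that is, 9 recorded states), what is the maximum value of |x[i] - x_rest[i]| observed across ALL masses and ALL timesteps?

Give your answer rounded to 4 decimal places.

Answer: 2.0469

Derivation:
Step 0: x=[5.0000 7.0000 8.0000 13.0000] v=[0.0000 0.0000 0.0000 0.0000]
Step 1: x=[4.2500 6.7500 9.0000 12.5000] v=[-1.5000 -0.5000 2.0000 -1.0000]
Step 2: x=[3.0625 6.4375 10.3125 11.8750] v=[-2.3750 -0.6250 2.6250 -1.2500]
Step 3: x=[1.9531 6.2500 11.0469 11.6094] v=[-2.2188 -0.3750 1.4688 -0.5313]
Step 4: x=[1.4297 6.1875 10.7227 11.9532] v=[-1.0469 -0.1250 -0.6484 0.6875]
Step 5: x=[1.7383 6.0694 9.5723 12.7394] v=[0.6172 -0.2363 -2.3008 1.5723]
Step 6: x=[2.6951 5.7442 8.3380 13.4838] v=[1.9136 -0.6504 -2.4687 1.4888]
Step 7: x=[3.7404 5.3052 7.7417 13.6918] v=[2.0906 -0.8781 -1.1927 0.4159]
Step 8: x=[4.2418 5.0841 8.0238 13.1622] v=[1.0028 -0.4423 0.5641 -1.0592]
Max displacement = 2.0469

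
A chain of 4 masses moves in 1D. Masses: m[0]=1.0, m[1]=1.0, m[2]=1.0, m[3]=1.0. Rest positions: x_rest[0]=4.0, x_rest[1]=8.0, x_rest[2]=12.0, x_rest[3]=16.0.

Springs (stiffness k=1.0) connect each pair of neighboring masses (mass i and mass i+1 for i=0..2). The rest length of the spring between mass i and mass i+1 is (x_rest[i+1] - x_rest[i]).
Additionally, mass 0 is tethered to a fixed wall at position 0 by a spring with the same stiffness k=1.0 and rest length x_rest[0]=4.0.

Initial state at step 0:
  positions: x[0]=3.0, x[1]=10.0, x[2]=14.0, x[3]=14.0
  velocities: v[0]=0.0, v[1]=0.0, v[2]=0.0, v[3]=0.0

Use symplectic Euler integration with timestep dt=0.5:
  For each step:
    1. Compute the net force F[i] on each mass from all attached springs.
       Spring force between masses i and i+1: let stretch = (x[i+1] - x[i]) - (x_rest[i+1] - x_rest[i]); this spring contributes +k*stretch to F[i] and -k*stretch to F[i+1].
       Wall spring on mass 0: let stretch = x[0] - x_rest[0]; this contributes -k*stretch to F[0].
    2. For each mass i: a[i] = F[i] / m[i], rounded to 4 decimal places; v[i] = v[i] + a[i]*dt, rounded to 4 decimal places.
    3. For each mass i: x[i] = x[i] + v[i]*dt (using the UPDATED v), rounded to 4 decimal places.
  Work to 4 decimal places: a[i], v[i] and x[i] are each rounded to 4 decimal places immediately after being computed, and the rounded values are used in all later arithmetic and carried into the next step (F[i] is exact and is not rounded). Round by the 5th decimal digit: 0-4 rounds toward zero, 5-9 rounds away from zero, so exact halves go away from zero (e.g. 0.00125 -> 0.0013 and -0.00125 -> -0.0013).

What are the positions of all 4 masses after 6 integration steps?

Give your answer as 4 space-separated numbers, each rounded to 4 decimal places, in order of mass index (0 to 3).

Answer: 2.1009 7.4598 12.7871 16.6274

Derivation:
Step 0: x=[3.0000 10.0000 14.0000 14.0000] v=[0.0000 0.0000 0.0000 0.0000]
Step 1: x=[4.0000 9.2500 13.0000 15.0000] v=[2.0000 -1.5000 -2.0000 2.0000]
Step 2: x=[5.3125 8.1250 11.5625 16.5000] v=[2.6250 -2.2500 -2.8750 3.0000]
Step 3: x=[6.0000 7.1563 10.5000 17.7657] v=[1.3750 -1.9375 -2.1250 2.5313]
Step 4: x=[5.4766 6.7344 10.4180 18.2150] v=[-1.0469 -0.8438 -0.1640 0.8985]
Step 5: x=[3.8985 6.9190 11.3644 17.7150] v=[-3.1563 0.3691 1.8927 -1.0000]
Step 6: x=[2.1009 7.4598 12.7871 16.6274] v=[-3.5953 1.0816 2.8453 -2.1753]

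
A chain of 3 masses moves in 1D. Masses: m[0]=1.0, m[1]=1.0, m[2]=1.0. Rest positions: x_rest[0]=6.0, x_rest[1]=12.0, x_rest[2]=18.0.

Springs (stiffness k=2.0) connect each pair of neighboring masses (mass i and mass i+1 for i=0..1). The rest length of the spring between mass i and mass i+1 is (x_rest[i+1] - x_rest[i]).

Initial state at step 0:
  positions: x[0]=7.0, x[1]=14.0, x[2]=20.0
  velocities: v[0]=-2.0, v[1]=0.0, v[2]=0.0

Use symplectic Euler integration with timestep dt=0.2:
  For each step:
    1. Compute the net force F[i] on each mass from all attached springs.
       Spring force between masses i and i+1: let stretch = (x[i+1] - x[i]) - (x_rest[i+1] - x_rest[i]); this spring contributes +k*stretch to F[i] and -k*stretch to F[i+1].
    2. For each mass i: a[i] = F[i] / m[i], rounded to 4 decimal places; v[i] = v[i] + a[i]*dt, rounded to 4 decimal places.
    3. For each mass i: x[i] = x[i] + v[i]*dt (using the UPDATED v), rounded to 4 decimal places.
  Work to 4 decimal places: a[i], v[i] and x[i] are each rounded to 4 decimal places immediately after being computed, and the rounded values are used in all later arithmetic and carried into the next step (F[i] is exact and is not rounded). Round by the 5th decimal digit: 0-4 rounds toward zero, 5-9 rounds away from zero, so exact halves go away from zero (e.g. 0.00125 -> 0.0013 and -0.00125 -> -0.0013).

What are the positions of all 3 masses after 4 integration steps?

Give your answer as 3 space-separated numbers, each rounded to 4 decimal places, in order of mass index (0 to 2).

Answer: 6.3156 13.1811 19.9033

Derivation:
Step 0: x=[7.0000 14.0000 20.0000] v=[-2.0000 0.0000 0.0000]
Step 1: x=[6.6800 13.9200 20.0000] v=[-1.6000 -0.4000 0.0000]
Step 2: x=[6.4592 13.7472 19.9936] v=[-1.1040 -0.8640 -0.0320]
Step 3: x=[6.3414 13.4911 19.9675] v=[-0.5888 -1.2806 -0.1306]
Step 4: x=[6.3156 13.1811 19.9033] v=[-0.1289 -1.5499 -0.3212]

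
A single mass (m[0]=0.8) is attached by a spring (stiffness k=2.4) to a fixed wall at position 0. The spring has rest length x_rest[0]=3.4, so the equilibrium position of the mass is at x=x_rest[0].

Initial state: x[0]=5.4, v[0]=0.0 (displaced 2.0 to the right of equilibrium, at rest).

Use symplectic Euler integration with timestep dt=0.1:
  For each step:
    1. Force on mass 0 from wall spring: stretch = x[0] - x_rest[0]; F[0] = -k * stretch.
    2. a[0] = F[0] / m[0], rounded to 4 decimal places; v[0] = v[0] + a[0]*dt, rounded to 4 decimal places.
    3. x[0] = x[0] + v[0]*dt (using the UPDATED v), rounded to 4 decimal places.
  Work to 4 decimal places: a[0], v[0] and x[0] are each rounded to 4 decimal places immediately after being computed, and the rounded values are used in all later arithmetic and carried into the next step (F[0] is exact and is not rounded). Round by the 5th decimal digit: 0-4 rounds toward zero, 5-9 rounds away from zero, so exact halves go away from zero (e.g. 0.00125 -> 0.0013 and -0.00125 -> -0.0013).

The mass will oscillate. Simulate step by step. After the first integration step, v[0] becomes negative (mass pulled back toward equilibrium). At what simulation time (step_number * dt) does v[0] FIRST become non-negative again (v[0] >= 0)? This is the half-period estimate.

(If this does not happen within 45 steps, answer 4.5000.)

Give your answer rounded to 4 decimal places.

Step 0: x=[5.4000] v=[0.0000]
Step 1: x=[5.3400] v=[-0.6000]
Step 2: x=[5.2218] v=[-1.1820]
Step 3: x=[5.0490] v=[-1.7285]
Step 4: x=[4.8267] v=[-2.2232]
Step 5: x=[4.5616] v=[-2.6512]
Step 6: x=[4.2616] v=[-2.9997]
Step 7: x=[3.9358] v=[-3.2582]
Step 8: x=[3.5939] v=[-3.4189]
Step 9: x=[3.2462] v=[-3.4771]
Step 10: x=[2.9031] v=[-3.4310]
Step 11: x=[2.5749] v=[-3.2819]
Step 12: x=[2.2715] v=[-3.0344]
Step 13: x=[2.0019] v=[-2.6959]
Step 14: x=[1.7743] v=[-2.2765]
Step 15: x=[1.5954] v=[-1.7888]
Step 16: x=[1.4707] v=[-1.2474]
Step 17: x=[1.4038] v=[-0.6686]
Step 18: x=[1.3968] v=[-0.0697]
Step 19: x=[1.4499] v=[0.5313]
First v>=0 after going negative at step 19, time=1.9000

Answer: 1.9000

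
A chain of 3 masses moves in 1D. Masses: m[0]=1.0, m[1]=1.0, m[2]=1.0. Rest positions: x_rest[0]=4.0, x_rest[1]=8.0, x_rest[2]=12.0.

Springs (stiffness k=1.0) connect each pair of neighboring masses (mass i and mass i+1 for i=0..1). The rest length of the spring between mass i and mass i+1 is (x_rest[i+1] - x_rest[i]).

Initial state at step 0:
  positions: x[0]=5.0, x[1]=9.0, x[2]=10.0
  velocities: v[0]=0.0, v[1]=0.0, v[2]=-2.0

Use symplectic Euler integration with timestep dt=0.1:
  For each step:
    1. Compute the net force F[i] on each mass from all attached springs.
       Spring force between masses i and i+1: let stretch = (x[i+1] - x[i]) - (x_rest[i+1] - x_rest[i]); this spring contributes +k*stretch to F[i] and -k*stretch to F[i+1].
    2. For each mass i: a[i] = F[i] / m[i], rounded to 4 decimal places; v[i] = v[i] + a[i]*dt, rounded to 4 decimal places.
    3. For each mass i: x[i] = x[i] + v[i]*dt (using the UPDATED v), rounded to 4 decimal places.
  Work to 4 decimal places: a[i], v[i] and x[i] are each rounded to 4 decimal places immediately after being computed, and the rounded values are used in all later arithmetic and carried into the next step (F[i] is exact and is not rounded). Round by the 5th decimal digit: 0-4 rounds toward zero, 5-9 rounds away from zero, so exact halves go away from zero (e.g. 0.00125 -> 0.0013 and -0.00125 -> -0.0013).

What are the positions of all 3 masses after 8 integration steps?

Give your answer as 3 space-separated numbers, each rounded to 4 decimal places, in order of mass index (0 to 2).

Step 0: x=[5.0000 9.0000 10.0000] v=[0.0000 0.0000 -2.0000]
Step 1: x=[5.0000 8.9700 9.8300] v=[0.0000 -0.3000 -1.7000]
Step 2: x=[4.9997 8.9089 9.6914] v=[-0.0030 -0.6110 -1.3860]
Step 3: x=[4.9985 8.8165 9.5850] v=[-0.0121 -0.9237 -1.0643]
Step 4: x=[4.9955 8.6936 9.5109] v=[-0.0303 -1.2287 -0.7412]
Step 5: x=[4.9895 8.5419 9.4686] v=[-0.0605 -1.5168 -0.4229]
Step 6: x=[4.9790 8.3640 9.4570] v=[-0.1053 -1.7794 -0.1156]
Step 7: x=[4.9623 8.1631 9.4745] v=[-0.1668 -2.0086 0.1751]
Step 8: x=[4.9376 7.9434 9.5189] v=[-0.2467 -2.1975 0.4440]

Answer: 4.9376 7.9434 9.5189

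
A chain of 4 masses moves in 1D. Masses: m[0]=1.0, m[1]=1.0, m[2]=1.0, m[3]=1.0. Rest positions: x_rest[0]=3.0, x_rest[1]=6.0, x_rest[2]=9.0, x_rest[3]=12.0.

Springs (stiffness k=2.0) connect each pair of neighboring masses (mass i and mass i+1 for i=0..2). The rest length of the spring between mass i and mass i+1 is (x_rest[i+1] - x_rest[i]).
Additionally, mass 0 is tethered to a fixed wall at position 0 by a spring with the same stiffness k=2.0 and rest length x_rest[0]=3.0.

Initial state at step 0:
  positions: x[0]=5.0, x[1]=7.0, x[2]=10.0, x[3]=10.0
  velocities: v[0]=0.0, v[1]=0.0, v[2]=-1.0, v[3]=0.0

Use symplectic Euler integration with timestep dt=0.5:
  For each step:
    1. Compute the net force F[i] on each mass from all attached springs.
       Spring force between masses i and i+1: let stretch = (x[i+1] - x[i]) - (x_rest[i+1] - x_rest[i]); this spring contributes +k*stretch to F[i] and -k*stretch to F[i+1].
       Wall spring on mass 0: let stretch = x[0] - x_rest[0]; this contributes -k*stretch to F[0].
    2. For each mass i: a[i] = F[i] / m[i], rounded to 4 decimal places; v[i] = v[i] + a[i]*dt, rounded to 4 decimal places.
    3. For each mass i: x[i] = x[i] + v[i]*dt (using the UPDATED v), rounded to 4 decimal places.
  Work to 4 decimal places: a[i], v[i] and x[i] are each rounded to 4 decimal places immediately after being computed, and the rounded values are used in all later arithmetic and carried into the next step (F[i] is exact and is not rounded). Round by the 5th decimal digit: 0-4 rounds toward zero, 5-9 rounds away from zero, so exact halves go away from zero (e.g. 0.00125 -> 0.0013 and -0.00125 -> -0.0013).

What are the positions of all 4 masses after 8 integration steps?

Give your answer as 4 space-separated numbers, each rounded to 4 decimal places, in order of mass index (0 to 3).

Step 0: x=[5.0000 7.0000 10.0000 10.0000] v=[0.0000 0.0000 -1.0000 0.0000]
Step 1: x=[3.5000 7.5000 8.0000 11.5000] v=[-3.0000 1.0000 -4.0000 3.0000]
Step 2: x=[2.2500 6.2500 7.5000 12.7500] v=[-2.5000 -2.5000 -1.0000 2.5000]
Step 3: x=[1.8750 3.6250 9.0000 12.8750] v=[-0.7500 -5.2500 3.0000 0.2500]
Step 4: x=[1.4375 2.8125 9.7500 12.5625] v=[-0.8750 -1.6250 1.5000 -0.6250]
Step 5: x=[0.9688 4.7813 8.4375 12.3438] v=[-0.9375 3.9375 -2.6250 -0.4375]
Step 6: x=[1.9219 6.6719 7.2501 11.6719] v=[1.9062 3.7812 -2.3749 -1.3438]
Step 7: x=[4.2891 6.4766 7.9845 10.2891] v=[4.7343 -0.3906 1.4687 -2.7656]
Step 8: x=[5.6055 5.9415 9.1172 9.2540] v=[2.6327 -1.0702 2.2654 -2.0702]

Answer: 5.6055 5.9415 9.1172 9.2540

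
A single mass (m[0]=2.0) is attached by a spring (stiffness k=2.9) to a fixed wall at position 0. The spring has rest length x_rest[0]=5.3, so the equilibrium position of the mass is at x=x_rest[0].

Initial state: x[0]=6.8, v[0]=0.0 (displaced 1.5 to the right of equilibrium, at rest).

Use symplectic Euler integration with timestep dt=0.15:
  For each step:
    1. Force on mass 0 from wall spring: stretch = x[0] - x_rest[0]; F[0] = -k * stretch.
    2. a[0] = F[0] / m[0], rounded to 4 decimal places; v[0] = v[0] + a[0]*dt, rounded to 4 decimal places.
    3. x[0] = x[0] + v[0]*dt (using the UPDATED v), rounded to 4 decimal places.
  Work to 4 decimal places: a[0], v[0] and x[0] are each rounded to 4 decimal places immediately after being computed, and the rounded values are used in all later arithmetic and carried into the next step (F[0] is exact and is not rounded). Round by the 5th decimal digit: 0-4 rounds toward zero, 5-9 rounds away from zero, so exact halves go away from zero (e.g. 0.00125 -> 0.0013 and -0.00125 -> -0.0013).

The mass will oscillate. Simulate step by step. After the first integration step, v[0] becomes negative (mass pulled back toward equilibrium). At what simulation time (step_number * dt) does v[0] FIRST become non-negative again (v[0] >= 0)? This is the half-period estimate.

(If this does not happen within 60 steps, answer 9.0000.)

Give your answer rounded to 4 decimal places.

Step 0: x=[6.8000] v=[0.0000]
Step 1: x=[6.7511] v=[-0.3263]
Step 2: x=[6.6548] v=[-0.6419]
Step 3: x=[6.5143] v=[-0.9366]
Step 4: x=[6.3342] v=[-1.2007]
Step 5: x=[6.1204] v=[-1.4256]
Step 6: x=[5.8798] v=[-1.6040]
Step 7: x=[5.6203] v=[-1.7301]
Step 8: x=[5.3503] v=[-1.7998]
Step 9: x=[5.0787] v=[-1.8107]
Step 10: x=[4.8143] v=[-1.7626]
Step 11: x=[4.5658] v=[-1.6570]
Step 12: x=[4.3412] v=[-1.4973]
Step 13: x=[4.1479] v=[-1.2888]
Step 14: x=[3.9922] v=[-1.0382]
Step 15: x=[3.8791] v=[-0.7538]
Step 16: x=[3.8124] v=[-0.4448]
Step 17: x=[3.7942] v=[-0.1213]
Step 18: x=[3.8251] v=[0.2062]
First v>=0 after going negative at step 18, time=2.7000

Answer: 2.7000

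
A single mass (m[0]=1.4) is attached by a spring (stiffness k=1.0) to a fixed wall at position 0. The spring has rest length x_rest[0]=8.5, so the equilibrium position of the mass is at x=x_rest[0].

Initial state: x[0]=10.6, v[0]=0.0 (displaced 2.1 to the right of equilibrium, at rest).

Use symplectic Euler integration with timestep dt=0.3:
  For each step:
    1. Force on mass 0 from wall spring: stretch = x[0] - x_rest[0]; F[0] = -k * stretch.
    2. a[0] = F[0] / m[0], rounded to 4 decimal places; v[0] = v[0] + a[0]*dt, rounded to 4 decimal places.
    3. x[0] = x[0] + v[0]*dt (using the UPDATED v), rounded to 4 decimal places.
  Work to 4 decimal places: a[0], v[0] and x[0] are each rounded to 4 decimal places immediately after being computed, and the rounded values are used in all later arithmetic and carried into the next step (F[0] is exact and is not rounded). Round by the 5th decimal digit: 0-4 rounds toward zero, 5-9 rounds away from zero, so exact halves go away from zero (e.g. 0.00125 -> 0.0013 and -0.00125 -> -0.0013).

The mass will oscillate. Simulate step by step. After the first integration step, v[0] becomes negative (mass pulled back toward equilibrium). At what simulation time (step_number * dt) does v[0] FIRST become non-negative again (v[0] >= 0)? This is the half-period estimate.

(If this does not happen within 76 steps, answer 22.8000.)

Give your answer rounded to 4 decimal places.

Step 0: x=[10.6000] v=[0.0000]
Step 1: x=[10.4650] v=[-0.4500]
Step 2: x=[10.2037] v=[-0.8711]
Step 3: x=[9.8328] v=[-1.2362]
Step 4: x=[9.3763] v=[-1.5218]
Step 5: x=[8.8634] v=[-1.7096]
Step 6: x=[8.3272] v=[-1.7875]
Step 7: x=[7.8021] v=[-1.7505]
Step 8: x=[7.3218] v=[-1.6010]
Step 9: x=[6.9173] v=[-1.3485]
Step 10: x=[6.6145] v=[-1.0094]
Step 11: x=[6.4329] v=[-0.6054]
Step 12: x=[6.3842] v=[-0.1625]
Step 13: x=[6.4715] v=[0.2909]
First v>=0 after going negative at step 13, time=3.9000

Answer: 3.9000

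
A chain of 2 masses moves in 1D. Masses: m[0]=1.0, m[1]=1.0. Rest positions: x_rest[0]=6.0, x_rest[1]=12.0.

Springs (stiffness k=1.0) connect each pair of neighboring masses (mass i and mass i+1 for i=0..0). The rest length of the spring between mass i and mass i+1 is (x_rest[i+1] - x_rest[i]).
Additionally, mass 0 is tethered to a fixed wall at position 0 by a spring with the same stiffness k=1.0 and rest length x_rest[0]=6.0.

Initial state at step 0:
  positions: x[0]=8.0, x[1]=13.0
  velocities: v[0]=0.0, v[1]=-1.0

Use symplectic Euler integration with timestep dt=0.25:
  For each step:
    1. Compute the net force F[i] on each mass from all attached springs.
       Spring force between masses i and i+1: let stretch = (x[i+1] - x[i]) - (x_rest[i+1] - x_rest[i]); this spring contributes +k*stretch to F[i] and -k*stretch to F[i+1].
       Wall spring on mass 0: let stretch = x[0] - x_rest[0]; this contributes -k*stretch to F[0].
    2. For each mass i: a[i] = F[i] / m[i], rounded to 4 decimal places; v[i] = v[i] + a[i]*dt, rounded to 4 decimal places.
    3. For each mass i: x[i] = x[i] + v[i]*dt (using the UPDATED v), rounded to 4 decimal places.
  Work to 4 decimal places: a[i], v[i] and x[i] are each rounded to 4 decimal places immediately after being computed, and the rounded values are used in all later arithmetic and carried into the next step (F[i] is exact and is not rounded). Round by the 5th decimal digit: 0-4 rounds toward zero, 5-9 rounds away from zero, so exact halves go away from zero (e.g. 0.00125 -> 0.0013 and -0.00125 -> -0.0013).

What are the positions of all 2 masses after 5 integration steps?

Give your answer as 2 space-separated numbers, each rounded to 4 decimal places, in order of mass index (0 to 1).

Answer: 5.7731 12.4858

Derivation:
Step 0: x=[8.0000 13.0000] v=[0.0000 -1.0000]
Step 1: x=[7.8125 12.8125] v=[-0.7500 -0.7500]
Step 2: x=[7.4492 12.6875] v=[-1.4531 -0.5000]
Step 3: x=[6.9478 12.6101] v=[-2.0058 -0.3096]
Step 4: x=[6.3660 12.5538] v=[-2.3272 -0.2252]
Step 5: x=[5.7731 12.4858] v=[-2.3718 -0.2722]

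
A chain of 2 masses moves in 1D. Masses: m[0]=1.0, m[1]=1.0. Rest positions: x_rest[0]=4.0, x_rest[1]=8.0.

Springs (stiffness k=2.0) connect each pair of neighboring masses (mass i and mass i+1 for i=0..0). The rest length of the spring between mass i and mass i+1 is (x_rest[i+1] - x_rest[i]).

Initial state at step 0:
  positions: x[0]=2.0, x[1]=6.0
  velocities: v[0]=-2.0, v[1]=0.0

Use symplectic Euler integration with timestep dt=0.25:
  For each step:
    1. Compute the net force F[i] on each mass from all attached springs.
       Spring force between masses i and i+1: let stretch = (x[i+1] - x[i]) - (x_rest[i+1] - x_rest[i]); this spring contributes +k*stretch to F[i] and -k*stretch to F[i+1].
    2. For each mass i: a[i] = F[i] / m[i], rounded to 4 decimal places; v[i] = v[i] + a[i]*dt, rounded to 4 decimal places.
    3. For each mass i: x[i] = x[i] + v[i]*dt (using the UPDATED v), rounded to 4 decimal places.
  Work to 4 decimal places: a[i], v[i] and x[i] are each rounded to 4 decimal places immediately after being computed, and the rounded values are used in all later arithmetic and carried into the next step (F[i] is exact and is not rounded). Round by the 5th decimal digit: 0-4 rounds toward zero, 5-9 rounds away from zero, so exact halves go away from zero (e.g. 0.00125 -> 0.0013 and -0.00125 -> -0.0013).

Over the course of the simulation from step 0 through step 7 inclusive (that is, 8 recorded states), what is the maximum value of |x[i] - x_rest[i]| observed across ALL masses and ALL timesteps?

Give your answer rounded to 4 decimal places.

Answer: 3.9491

Derivation:
Step 0: x=[2.0000 6.0000] v=[-2.0000 0.0000]
Step 1: x=[1.5000 6.0000] v=[-2.0000 0.0000]
Step 2: x=[1.0625 5.9375] v=[-1.7500 -0.2500]
Step 3: x=[0.7344 5.7656] v=[-1.3125 -0.6875]
Step 4: x=[0.5352 5.4648] v=[-0.7969 -1.2031]
Step 5: x=[0.4522 5.0478] v=[-0.3321 -1.6679]
Step 6: x=[0.4436 4.5564] v=[-0.0343 -1.9657]
Step 7: x=[0.4491 4.0509] v=[0.0221 -2.0221]
Max displacement = 3.9491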